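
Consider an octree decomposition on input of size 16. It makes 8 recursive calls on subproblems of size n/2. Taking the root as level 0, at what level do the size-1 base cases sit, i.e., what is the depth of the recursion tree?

For divide and conquer with division factor 2:

Problem sizes at each level:
Level 0: 16
Level 1: 8
Level 2: 4
Level 3: 2
Level 4: 1

The root is level 0 and the size-1 base case is level 4 (the tree spans levels 0 through 4, i.e. 5 levels counting the root), so the depth is the number of divisions: log_2(16) = 4

The recursion tree depth is log_2(16) = 4. At each level, the problem size is divided by 2, so it takes 4 divisions to reduce to a base case of size 1. The algorithm makes 8 recursive calls at each level.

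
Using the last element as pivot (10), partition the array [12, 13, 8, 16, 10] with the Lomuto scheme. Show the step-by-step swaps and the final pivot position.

Lomuto partition with pivot = 10:

Initial array: [12, 13, 8, 16, 10]

arr[0]=12 > 10: no swap
arr[1]=13 > 10: no swap
arr[2]=8 <= 10: swap with position 0, array becomes [8, 13, 12, 16, 10]
arr[3]=16 > 10: no swap

Place pivot at position 1: [8, 10, 12, 16, 13]
Pivot position: 1

After partitioning with pivot 10, the array becomes [8, 10, 12, 16, 13]. The pivot is placed at index 1. All elements to the left of the pivot are <= 10, and all elements to the right are > 10.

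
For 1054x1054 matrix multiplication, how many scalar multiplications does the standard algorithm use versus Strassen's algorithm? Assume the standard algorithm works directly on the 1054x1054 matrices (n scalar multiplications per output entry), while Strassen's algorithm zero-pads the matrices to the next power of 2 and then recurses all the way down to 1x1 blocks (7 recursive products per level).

Matrix multiplication for 1054x1054 matrices:

Strassen's algorithm requires power-of-2 dimensions. Pad 1054x1054 to 2048x2048 (next power of 2).

Standard algorithm: 1054^3 = 1170905464 multiplications
Strassen's algorithm: 7^(log2(2048)) = 7^11 = 1977326743 multiplications
Difference: 1170905464 - 1977326743 = -806421279 (Strassen uses MORE here due to padding overhead — for small or just-over-power-of-2 n, padding can outweigh the per-level savings)

Standard: 1170905464 multiplications (1054^3). Strassen: 1977326743 multiplications (7^11, after padding to 2048x2048). Strassen reduces 8 recursive multiplications to 7 at each level.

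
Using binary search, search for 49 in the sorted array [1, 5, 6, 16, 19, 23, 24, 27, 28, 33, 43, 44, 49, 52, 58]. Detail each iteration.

Binary search for 49 in [1, 5, 6, 16, 19, 23, 24, 27, 28, 33, 43, 44, 49, 52, 58]:

lo=0, hi=14, mid=7, arr[mid]=27 -> 27 < 49, search right half
lo=8, hi=14, mid=11, arr[mid]=44 -> 44 < 49, search right half
lo=12, hi=14, mid=13, arr[mid]=52 -> 52 > 49, search left half
lo=12, hi=12, mid=12, arr[mid]=49 -> Found target at index 12!

Binary search finds 49 at index 12 after 4 comparisons. The search repeatedly halves the search space by comparing with the middle element.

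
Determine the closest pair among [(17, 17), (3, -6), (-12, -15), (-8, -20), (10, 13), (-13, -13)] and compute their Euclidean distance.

Computing all pairwise distances among 6 points:

d((17, 17), (3, -6)) = 26.9258
d((17, 17), (-12, -15)) = 43.1856
d((17, 17), (-8, -20)) = 44.6542
d((17, 17), (10, 13)) = 8.0623
d((17, 17), (-13, -13)) = 42.4264
d((3, -6), (-12, -15)) = 17.4929
d((3, -6), (-8, -20)) = 17.8045
d((3, -6), (10, 13)) = 20.2485
d((3, -6), (-13, -13)) = 17.4642
d((-12, -15), (-8, -20)) = 6.4031
d((-12, -15), (10, 13)) = 35.609
d((-12, -15), (-13, -13)) = 2.2361 <-- minimum
d((-8, -20), (10, 13)) = 37.5899
d((-8, -20), (-13, -13)) = 8.6023
d((10, 13), (-13, -13)) = 34.7131

Closest pair: (-12, -15) and (-13, -13) with distance 2.2361

The closest pair is (-12, -15) and (-13, -13) with Euclidean distance 2.2361. For 6 points, brute-force pairwise comparison is shown above. For large n, the divide-and-conquer algorithm (sort by x, recurse on halves, check the dividing strip) achieves O(n log n).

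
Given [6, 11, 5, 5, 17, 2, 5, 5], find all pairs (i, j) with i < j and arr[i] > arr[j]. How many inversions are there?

Finding inversions in [6, 11, 5, 5, 17, 2, 5, 5]:

(0, 2): arr[0]=6 > arr[2]=5
(0, 3): arr[0]=6 > arr[3]=5
(0, 5): arr[0]=6 > arr[5]=2
(0, 6): arr[0]=6 > arr[6]=5
(0, 7): arr[0]=6 > arr[7]=5
(1, 2): arr[1]=11 > arr[2]=5
(1, 3): arr[1]=11 > arr[3]=5
(1, 5): arr[1]=11 > arr[5]=2
(1, 6): arr[1]=11 > arr[6]=5
(1, 7): arr[1]=11 > arr[7]=5
(2, 5): arr[2]=5 > arr[5]=2
(3, 5): arr[3]=5 > arr[5]=2
(4, 5): arr[4]=17 > arr[5]=2
(4, 6): arr[4]=17 > arr[6]=5
(4, 7): arr[4]=17 > arr[7]=5

Total inversions: 15

The array has 15 inversion(s): (0,2), (0,3), (0,5), (0,6), (0,7), (1,2), (1,3), (1,5), (1,6), (1,7), (2,5), (3,5), (4,5), (4,6), (4,7). Each pair (i,j) satisfies i < j and arr[i] > arr[j].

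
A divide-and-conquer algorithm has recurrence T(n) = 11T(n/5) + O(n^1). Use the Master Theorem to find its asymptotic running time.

Master Theorem for T(n) = 11T(n/5) + O(n^1):

a = 11, b = 5, c = 1
log_b(a) = log_5(11) = 1.4899

Case 1: c = 1 < log_5(11) = 1.4899
T(n) = O(n^(log_5 11))

For T(n) = 11T(n/5) + O(n^1): log_5(11) = 1.4899. This is Case 1 of the Master Theorem (c < log_b(a), work dominated by leaves), giving O(n^(log_5 11)).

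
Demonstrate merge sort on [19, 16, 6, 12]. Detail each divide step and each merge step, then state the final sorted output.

Merge sort trace:

Split: [19, 16, 6, 12] -> [19, 16] and [6, 12]
  Split: [19, 16] -> [19] and [16]
  Merge: [19] + [16] -> [16, 19]
  Split: [6, 12] -> [6] and [12]
  Merge: [6] + [12] -> [6, 12]
Merge: [16, 19] + [6, 12] -> [6, 12, 16, 19]

Final sorted array: [6, 12, 16, 19]

The merge sort proceeds by recursively splitting the array and merging sorted halves.
After all merges, the sorted array is [6, 12, 16, 19].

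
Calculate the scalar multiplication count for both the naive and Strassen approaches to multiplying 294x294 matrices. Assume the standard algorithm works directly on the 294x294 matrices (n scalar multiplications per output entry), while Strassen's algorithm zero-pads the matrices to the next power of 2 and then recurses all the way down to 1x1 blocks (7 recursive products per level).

Matrix multiplication for 294x294 matrices:

Strassen's algorithm requires power-of-2 dimensions. Pad 294x294 to 512x512 (next power of 2).

Standard algorithm: 294^3 = 25412184 multiplications
Strassen's algorithm: 7^(log2(512)) = 7^9 = 40353607 multiplications
Difference: 25412184 - 40353607 = -14941423 (Strassen uses MORE here due to padding overhead — for small or just-over-power-of-2 n, padding can outweigh the per-level savings)

Standard: 25412184 multiplications (294^3). Strassen: 40353607 multiplications (7^9, after padding to 512x512). Strassen reduces 8 recursive multiplications to 7 at each level.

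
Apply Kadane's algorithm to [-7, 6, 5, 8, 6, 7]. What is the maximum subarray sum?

Using Kadane's algorithm on [-7, 6, 5, 8, 6, 7]:

Scanning through the array:
Position 1 (value 6): max_ending_here = 6, max_so_far = 6
Position 2 (value 5): max_ending_here = 11, max_so_far = 11
Position 3 (value 8): max_ending_here = 19, max_so_far = 19
Position 4 (value 6): max_ending_here = 25, max_so_far = 25
Position 5 (value 7): max_ending_here = 32, max_so_far = 32

Maximum subarray: [6, 5, 8, 6, 7]
Maximum sum: 32

The maximum subarray is [6, 5, 8, 6, 7] with sum 32. This subarray runs from index 1 to index 5.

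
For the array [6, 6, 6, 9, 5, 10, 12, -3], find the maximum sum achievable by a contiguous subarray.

Using Kadane's algorithm on [6, 6, 6, 9, 5, 10, 12, -3]:

Scanning through the array:
Position 1 (value 6): max_ending_here = 12, max_so_far = 12
Position 2 (value 6): max_ending_here = 18, max_so_far = 18
Position 3 (value 9): max_ending_here = 27, max_so_far = 27
Position 4 (value 5): max_ending_here = 32, max_so_far = 32
Position 5 (value 10): max_ending_here = 42, max_so_far = 42
Position 6 (value 12): max_ending_here = 54, max_so_far = 54
Position 7 (value -3): max_ending_here = 51, max_so_far = 54

Maximum subarray: [6, 6, 6, 9, 5, 10, 12]
Maximum sum: 54

The maximum subarray is [6, 6, 6, 9, 5, 10, 12] with sum 54. This subarray runs from index 0 to index 6.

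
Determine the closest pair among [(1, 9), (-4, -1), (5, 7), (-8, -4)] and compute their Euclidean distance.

Computing all pairwise distances among 4 points:

d((1, 9), (-4, -1)) = 11.1803
d((1, 9), (5, 7)) = 4.4721 <-- minimum
d((1, 9), (-8, -4)) = 15.8114
d((-4, -1), (5, 7)) = 12.0416
d((-4, -1), (-8, -4)) = 5.0
d((5, 7), (-8, -4)) = 17.0294

Closest pair: (1, 9) and (5, 7) with distance 4.4721

The closest pair is (1, 9) and (5, 7) with Euclidean distance 4.4721. For 4 points, brute-force pairwise comparison is shown above. For large n, the divide-and-conquer algorithm (sort by x, recurse on halves, check the dividing strip) achieves O(n log n).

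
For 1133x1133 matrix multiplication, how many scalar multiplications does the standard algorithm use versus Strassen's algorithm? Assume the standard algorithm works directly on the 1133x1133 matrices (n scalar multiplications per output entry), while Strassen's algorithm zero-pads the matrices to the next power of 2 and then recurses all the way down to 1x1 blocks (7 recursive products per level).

Matrix multiplication for 1133x1133 matrices:

Strassen's algorithm requires power-of-2 dimensions. Pad 1133x1133 to 2048x2048 (next power of 2).

Standard algorithm: 1133^3 = 1454419637 multiplications
Strassen's algorithm: 7^(log2(2048)) = 7^11 = 1977326743 multiplications
Difference: 1454419637 - 1977326743 = -522907106 (Strassen uses MORE here due to padding overhead — for small or just-over-power-of-2 n, padding can outweigh the per-level savings)

Standard: 1454419637 multiplications (1133^3). Strassen: 1977326743 multiplications (7^11, after padding to 2048x2048). Strassen reduces 8 recursive multiplications to 7 at each level.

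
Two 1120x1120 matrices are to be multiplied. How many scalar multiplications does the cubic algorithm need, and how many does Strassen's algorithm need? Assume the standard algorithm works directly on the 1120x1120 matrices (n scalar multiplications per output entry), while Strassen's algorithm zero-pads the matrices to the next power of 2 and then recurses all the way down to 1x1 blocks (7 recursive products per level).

Matrix multiplication for 1120x1120 matrices:

Strassen's algorithm requires power-of-2 dimensions. Pad 1120x1120 to 2048x2048 (next power of 2).

Standard algorithm: 1120^3 = 1404928000 multiplications
Strassen's algorithm: 7^(log2(2048)) = 7^11 = 1977326743 multiplications
Difference: 1404928000 - 1977326743 = -572398743 (Strassen uses MORE here due to padding overhead — for small or just-over-power-of-2 n, padding can outweigh the per-level savings)

Standard: 1404928000 multiplications (1120^3). Strassen: 1977326743 multiplications (7^11, after padding to 2048x2048). Strassen reduces 8 recursive multiplications to 7 at each level.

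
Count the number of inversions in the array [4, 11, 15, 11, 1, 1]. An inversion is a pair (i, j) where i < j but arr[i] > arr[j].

Finding inversions in [4, 11, 15, 11, 1, 1]:

(0, 4): arr[0]=4 > arr[4]=1
(0, 5): arr[0]=4 > arr[5]=1
(1, 4): arr[1]=11 > arr[4]=1
(1, 5): arr[1]=11 > arr[5]=1
(2, 3): arr[2]=15 > arr[3]=11
(2, 4): arr[2]=15 > arr[4]=1
(2, 5): arr[2]=15 > arr[5]=1
(3, 4): arr[3]=11 > arr[4]=1
(3, 5): arr[3]=11 > arr[5]=1

Total inversions: 9

The array has 9 inversion(s): (0,4), (0,5), (1,4), (1,5), (2,3), (2,4), (2,5), (3,4), (3,5). Each pair (i,j) satisfies i < j and arr[i] > arr[j].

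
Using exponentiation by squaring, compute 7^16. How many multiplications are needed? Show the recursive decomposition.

Computing 7^16 by squaring (build up from 7^1; each line after the first costs one multiplication):

7^1 = 7
7^2 = (7^1)^2 = 7^2 = 49
7^4 = (7^2)^2 = 49^2 = 2401
7^8 = (7^4)^2 = 2401^2 = 5764801
7^16 = (7^8)^2 = 5764801^2 = 33232930569601

Result: 33232930569601
Multiplications needed: 4 (4 lines after 7^1)

7^16 = 33232930569601. Using exponentiation by squaring, this requires 4 multiplications. The key idea: if the exponent is even, square the half-power; if odd, multiply by the base once.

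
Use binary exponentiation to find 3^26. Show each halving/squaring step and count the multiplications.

Computing 3^26 by squaring (build up from 3^1; each line after the first costs one multiplication):

3^1 = 3
3^2 = (3^1)^2 = 3^2 = 9
3^3 = 3 * 3^2 = 3 * 9 = 27
3^6 = (3^3)^2 = 27^2 = 729
3^12 = (3^6)^2 = 729^2 = 531441
3^13 = 3 * 3^12 = 3 * 531441 = 1594323
3^26 = (3^13)^2 = 1594323^2 = 2541865828329

Result: 2541865828329
Multiplications needed: 6 (6 lines after 3^1)

3^26 = 2541865828329. Using exponentiation by squaring, this requires 6 multiplications. The key idea: if the exponent is even, square the half-power; if odd, multiply by the base once.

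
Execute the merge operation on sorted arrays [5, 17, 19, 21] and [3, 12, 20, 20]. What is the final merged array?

Merging process:

Compare 5 vs 3: take 3 from right. Merged: [3]
Compare 5 vs 12: take 5 from left. Merged: [3, 5]
Compare 17 vs 12: take 12 from right. Merged: [3, 5, 12]
Compare 17 vs 20: take 17 from left. Merged: [3, 5, 12, 17]
Compare 19 vs 20: take 19 from left. Merged: [3, 5, 12, 17, 19]
Compare 21 vs 20: take 20 from right. Merged: [3, 5, 12, 17, 19, 20]
Compare 21 vs 20: take 20 from right. Merged: [3, 5, 12, 17, 19, 20, 20]
Append remaining from left: [21]. Merged: [3, 5, 12, 17, 19, 20, 20, 21]

Final merged array: [3, 5, 12, 17, 19, 20, 20, 21]
Total comparisons: 7

The merged array is [3, 5, 12, 17, 19, 20, 20, 21], requiring 7 comparisons. The merge step runs in O(n) time where n is the total number of elements.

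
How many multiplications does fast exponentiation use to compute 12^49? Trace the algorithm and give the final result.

Computing 12^49 by squaring (build up from 12^1; each line after the first costs one multiplication):

12^1 = 12
12^2 = (12^1)^2 = 12^2 = 144
12^3 = 12 * 12^2 = 12 * 144 = 1728
12^6 = (12^3)^2 = 1728^2 = 2985984
12^12 = (12^6)^2 = 2985984^2 = 8916100448256
12^24 = (12^12)^2 = 8916100448256^2 = 79496847203390844133441536
12^48 = (12^24)^2 = 79496847203390844133441536^2 = 6319748715279270675921934218987893281199411530039296
12^49 = 12 * 12^48 = 12 * 6319748715279270675921934218987893281199411530039296 = 75836984583351248111063210627854719374392938360471552

Result: 75836984583351248111063210627854719374392938360471552
Multiplications needed: 7 (7 lines after 12^1)

12^49 = 75836984583351248111063210627854719374392938360471552. Using exponentiation by squaring, this requires 7 multiplications. The key idea: if the exponent is even, square the half-power; if odd, multiply by the base once.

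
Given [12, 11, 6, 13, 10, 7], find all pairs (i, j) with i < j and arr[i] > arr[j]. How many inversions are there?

Finding inversions in [12, 11, 6, 13, 10, 7]:

(0, 1): arr[0]=12 > arr[1]=11
(0, 2): arr[0]=12 > arr[2]=6
(0, 4): arr[0]=12 > arr[4]=10
(0, 5): arr[0]=12 > arr[5]=7
(1, 2): arr[1]=11 > arr[2]=6
(1, 4): arr[1]=11 > arr[4]=10
(1, 5): arr[1]=11 > arr[5]=7
(3, 4): arr[3]=13 > arr[4]=10
(3, 5): arr[3]=13 > arr[5]=7
(4, 5): arr[4]=10 > arr[5]=7

Total inversions: 10

The array has 10 inversion(s): (0,1), (0,2), (0,4), (0,5), (1,2), (1,4), (1,5), (3,4), (3,5), (4,5). Each pair (i,j) satisfies i < j and arr[i] > arr[j].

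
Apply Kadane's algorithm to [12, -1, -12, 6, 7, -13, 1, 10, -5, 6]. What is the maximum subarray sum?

Using Kadane's algorithm on [12, -1, -12, 6, 7, -13, 1, 10, -5, 6]:

Scanning through the array:
Position 1 (value -1): max_ending_here = 11, max_so_far = 12
Position 2 (value -12): max_ending_here = -1, max_so_far = 12
Position 3 (value 6): max_ending_here = 6, max_so_far = 12
Position 4 (value 7): max_ending_here = 13, max_so_far = 13
Position 5 (value -13): max_ending_here = 0, max_so_far = 13
Position 6 (value 1): max_ending_here = 1, max_so_far = 13
Position 7 (value 10): max_ending_here = 11, max_so_far = 13
Position 8 (value -5): max_ending_here = 6, max_so_far = 13
Position 9 (value 6): max_ending_here = 12, max_so_far = 13

Maximum subarray: [6, 7]
Maximum sum: 13

The maximum subarray is [6, 7] with sum 13. This subarray runs from index 3 to index 4.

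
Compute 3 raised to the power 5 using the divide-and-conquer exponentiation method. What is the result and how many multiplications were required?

Computing 3^5 by squaring (build up from 3^1; each line after the first costs one multiplication):

3^1 = 3
3^2 = (3^1)^2 = 3^2 = 9
3^4 = (3^2)^2 = 9^2 = 81
3^5 = 3 * 3^4 = 3 * 81 = 243

Result: 243
Multiplications needed: 3 (3 lines after 3^1)

3^5 = 243. Using exponentiation by squaring, this requires 3 multiplications. The key idea: if the exponent is even, square the half-power; if odd, multiply by the base once.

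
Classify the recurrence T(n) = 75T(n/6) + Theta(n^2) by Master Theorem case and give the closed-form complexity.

Master Theorem for T(n) = 75T(n/6) + O(n^2):

a = 75, b = 6, c = 2
log_b(a) = log_6(75) = 2.4096

Case 1: c = 2 < log_6(75) = 2.4096
T(n) = O(n^(log_6 75))

For T(n) = 75T(n/6) + O(n^2): log_6(75) = 2.4096. This is Case 1 of the Master Theorem (c < log_b(a), work dominated by leaves), giving O(n^(log_6 75)).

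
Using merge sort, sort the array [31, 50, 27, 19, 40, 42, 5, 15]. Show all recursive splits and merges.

Merge sort trace:

Split: [31, 50, 27, 19, 40, 42, 5, 15] -> [31, 50, 27, 19] and [40, 42, 5, 15]
  Split: [31, 50, 27, 19] -> [31, 50] and [27, 19]
    Split: [31, 50] -> [31] and [50]
    Merge: [31] + [50] -> [31, 50]
    Split: [27, 19] -> [27] and [19]
    Merge: [27] + [19] -> [19, 27]
  Merge: [31, 50] + [19, 27] -> [19, 27, 31, 50]
  Split: [40, 42, 5, 15] -> [40, 42] and [5, 15]
    Split: [40, 42] -> [40] and [42]
    Merge: [40] + [42] -> [40, 42]
    Split: [5, 15] -> [5] and [15]
    Merge: [5] + [15] -> [5, 15]
  Merge: [40, 42] + [5, 15] -> [5, 15, 40, 42]
Merge: [19, 27, 31, 50] + [5, 15, 40, 42] -> [5, 15, 19, 27, 31, 40, 42, 50]

Final sorted array: [5, 15, 19, 27, 31, 40, 42, 50]

The merge sort proceeds by recursively splitting the array and merging sorted halves.
After all merges, the sorted array is [5, 15, 19, 27, 31, 40, 42, 50].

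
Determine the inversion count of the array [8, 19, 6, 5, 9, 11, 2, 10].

Finding inversions in [8, 19, 6, 5, 9, 11, 2, 10]:

(0, 2): arr[0]=8 > arr[2]=6
(0, 3): arr[0]=8 > arr[3]=5
(0, 6): arr[0]=8 > arr[6]=2
(1, 2): arr[1]=19 > arr[2]=6
(1, 3): arr[1]=19 > arr[3]=5
(1, 4): arr[1]=19 > arr[4]=9
(1, 5): arr[1]=19 > arr[5]=11
(1, 6): arr[1]=19 > arr[6]=2
(1, 7): arr[1]=19 > arr[7]=10
(2, 3): arr[2]=6 > arr[3]=5
(2, 6): arr[2]=6 > arr[6]=2
(3, 6): arr[3]=5 > arr[6]=2
(4, 6): arr[4]=9 > arr[6]=2
(5, 6): arr[5]=11 > arr[6]=2
(5, 7): arr[5]=11 > arr[7]=10

Total inversions: 15

The array has 15 inversion(s): (0,2), (0,3), (0,6), (1,2), (1,3), (1,4), (1,5), (1,6), (1,7), (2,3), (2,6), (3,6), (4,6), (5,6), (5,7). Each pair (i,j) satisfies i < j and arr[i] > arr[j].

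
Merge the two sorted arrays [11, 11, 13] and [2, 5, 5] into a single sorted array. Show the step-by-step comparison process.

Merging process:

Compare 11 vs 2: take 2 from right. Merged: [2]
Compare 11 vs 5: take 5 from right. Merged: [2, 5]
Compare 11 vs 5: take 5 from right. Merged: [2, 5, 5]
Append remaining from left: [11, 11, 13]. Merged: [2, 5, 5, 11, 11, 13]

Final merged array: [2, 5, 5, 11, 11, 13]
Total comparisons: 3

The merged array is [2, 5, 5, 11, 11, 13], requiring 3 comparisons. The merge step runs in O(n) time where n is the total number of elements.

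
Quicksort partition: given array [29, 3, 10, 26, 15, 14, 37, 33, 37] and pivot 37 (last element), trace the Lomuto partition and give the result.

Lomuto partition with pivot = 37:

Initial array: [29, 3, 10, 26, 15, 14, 37, 33, 37]

arr[0]=29 <= 37: swap with position 0, array becomes [29, 3, 10, 26, 15, 14, 37, 33, 37]
arr[1]=3 <= 37: swap with position 1, array becomes [29, 3, 10, 26, 15, 14, 37, 33, 37]
arr[2]=10 <= 37: swap with position 2, array becomes [29, 3, 10, 26, 15, 14, 37, 33, 37]
arr[3]=26 <= 37: swap with position 3, array becomes [29, 3, 10, 26, 15, 14, 37, 33, 37]
arr[4]=15 <= 37: swap with position 4, array becomes [29, 3, 10, 26, 15, 14, 37, 33, 37]
arr[5]=14 <= 37: swap with position 5, array becomes [29, 3, 10, 26, 15, 14, 37, 33, 37]
arr[6]=37 <= 37: swap with position 6, array becomes [29, 3, 10, 26, 15, 14, 37, 33, 37]
arr[7]=33 <= 37: swap with position 7, array becomes [29, 3, 10, 26, 15, 14, 37, 33, 37]

Place pivot at position 8: [29, 3, 10, 26, 15, 14, 37, 33, 37]
Pivot position: 8

After partitioning with pivot 37, the array becomes [29, 3, 10, 26, 15, 14, 37, 33, 37]. The pivot is placed at index 8. All elements to the left of the pivot are <= 37, and all elements to the right are > 37.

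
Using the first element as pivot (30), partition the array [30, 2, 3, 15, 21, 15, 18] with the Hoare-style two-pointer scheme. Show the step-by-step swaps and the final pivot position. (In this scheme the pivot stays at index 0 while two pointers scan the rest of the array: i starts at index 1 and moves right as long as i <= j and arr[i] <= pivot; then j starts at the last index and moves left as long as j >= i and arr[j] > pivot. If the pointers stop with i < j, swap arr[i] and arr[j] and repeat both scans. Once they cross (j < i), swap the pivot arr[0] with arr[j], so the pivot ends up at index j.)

Hoare-style two-pointer partition with pivot = 30:

Initial array: [30, 2, 3, 15, 21, 15, 18]

Pointers start at i = 1, j = 6.
i ends at 7, j ends at 6: the pointers have crossed (j < i), so scanning stops.

Swap pivot arr[0] with arr[6] to place pivot at position 6: [18, 2, 3, 15, 21, 15, 30]
Pivot position: 6

After partitioning with pivot 30, the array becomes [18, 2, 3, 15, 21, 15, 30]. The pivot is placed at index 6. All elements to the left of the pivot are <= 30, and all elements to the right are > 30.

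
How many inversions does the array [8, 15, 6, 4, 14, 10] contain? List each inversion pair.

Finding inversions in [8, 15, 6, 4, 14, 10]:

(0, 2): arr[0]=8 > arr[2]=6
(0, 3): arr[0]=8 > arr[3]=4
(1, 2): arr[1]=15 > arr[2]=6
(1, 3): arr[1]=15 > arr[3]=4
(1, 4): arr[1]=15 > arr[4]=14
(1, 5): arr[1]=15 > arr[5]=10
(2, 3): arr[2]=6 > arr[3]=4
(4, 5): arr[4]=14 > arr[5]=10

Total inversions: 8

The array has 8 inversion(s): (0,2), (0,3), (1,2), (1,3), (1,4), (1,5), (2,3), (4,5). Each pair (i,j) satisfies i < j and arr[i] > arr[j].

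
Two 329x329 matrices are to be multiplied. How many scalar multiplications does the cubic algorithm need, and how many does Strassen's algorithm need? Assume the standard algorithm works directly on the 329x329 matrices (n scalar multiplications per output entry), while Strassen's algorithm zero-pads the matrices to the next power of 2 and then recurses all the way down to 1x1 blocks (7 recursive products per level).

Matrix multiplication for 329x329 matrices:

Strassen's algorithm requires power-of-2 dimensions. Pad 329x329 to 512x512 (next power of 2).

Standard algorithm: 329^3 = 35611289 multiplications
Strassen's algorithm: 7^(log2(512)) = 7^9 = 40353607 multiplications
Difference: 35611289 - 40353607 = -4742318 (Strassen uses MORE here due to padding overhead — for small or just-over-power-of-2 n, padding can outweigh the per-level savings)

Standard: 35611289 multiplications (329^3). Strassen: 40353607 multiplications (7^9, after padding to 512x512). Strassen reduces 8 recursive multiplications to 7 at each level.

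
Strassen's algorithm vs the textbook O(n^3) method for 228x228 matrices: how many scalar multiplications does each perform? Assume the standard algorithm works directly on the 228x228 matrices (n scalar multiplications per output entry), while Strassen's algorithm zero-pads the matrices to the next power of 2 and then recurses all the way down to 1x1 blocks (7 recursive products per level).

Matrix multiplication for 228x228 matrices:

Strassen's algorithm requires power-of-2 dimensions. Pad 228x228 to 256x256 (next power of 2).

Standard algorithm: 228^3 = 11852352 multiplications
Strassen's algorithm: 7^(log2(256)) = 7^8 = 5764801 multiplications
Savings: 11852352 - 5764801 = 6087551 multiplications

Standard: 11852352 multiplications (228^3). Strassen: 5764801 multiplications (7^8, after padding to 256x256). Strassen reduces 8 recursive multiplications to 7 at each level.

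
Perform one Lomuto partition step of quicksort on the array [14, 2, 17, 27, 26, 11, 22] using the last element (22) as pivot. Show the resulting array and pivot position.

Lomuto partition with pivot = 22:

Initial array: [14, 2, 17, 27, 26, 11, 22]

arr[0]=14 <= 22: swap with position 0, array becomes [14, 2, 17, 27, 26, 11, 22]
arr[1]=2 <= 22: swap with position 1, array becomes [14, 2, 17, 27, 26, 11, 22]
arr[2]=17 <= 22: swap with position 2, array becomes [14, 2, 17, 27, 26, 11, 22]
arr[3]=27 > 22: no swap
arr[4]=26 > 22: no swap
arr[5]=11 <= 22: swap with position 3, array becomes [14, 2, 17, 11, 26, 27, 22]

Place pivot at position 4: [14, 2, 17, 11, 22, 27, 26]
Pivot position: 4

After partitioning with pivot 22, the array becomes [14, 2, 17, 11, 22, 27, 26]. The pivot is placed at index 4. All elements to the left of the pivot are <= 22, and all elements to the right are > 22.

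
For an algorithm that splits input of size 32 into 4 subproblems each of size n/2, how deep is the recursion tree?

For divide and conquer with division factor 2:

Problem sizes at each level:
Level 0: 32
Level 1: 16
Level 2: 8
Level 3: 4
Level 4: 2
Level 5: 1

The root is level 0 and the size-1 base case is level 5 (the tree spans levels 0 through 5, i.e. 6 levels counting the root), so the depth is the number of divisions: log_2(32) = 5

The recursion tree depth is log_2(32) = 5. At each level, the problem size is divided by 2, so it takes 5 divisions to reduce to a base case of size 1. The algorithm makes 4 recursive calls at each level.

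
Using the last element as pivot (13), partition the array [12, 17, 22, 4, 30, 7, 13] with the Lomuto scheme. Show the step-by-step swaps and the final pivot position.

Lomuto partition with pivot = 13:

Initial array: [12, 17, 22, 4, 30, 7, 13]

arr[0]=12 <= 13: swap with position 0, array becomes [12, 17, 22, 4, 30, 7, 13]
arr[1]=17 > 13: no swap
arr[2]=22 > 13: no swap
arr[3]=4 <= 13: swap with position 1, array becomes [12, 4, 22, 17, 30, 7, 13]
arr[4]=30 > 13: no swap
arr[5]=7 <= 13: swap with position 2, array becomes [12, 4, 7, 17, 30, 22, 13]

Place pivot at position 3: [12, 4, 7, 13, 30, 22, 17]
Pivot position: 3

After partitioning with pivot 13, the array becomes [12, 4, 7, 13, 30, 22, 17]. The pivot is placed at index 3. All elements to the left of the pivot are <= 13, and all elements to the right are > 13.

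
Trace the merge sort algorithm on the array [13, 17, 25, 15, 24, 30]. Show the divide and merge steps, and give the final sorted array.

Merge sort trace:

Split: [13, 17, 25, 15, 24, 30] -> [13, 17, 25] and [15, 24, 30]
  Split: [13, 17, 25] -> [13] and [17, 25]
    Split: [17, 25] -> [17] and [25]
    Merge: [17] + [25] -> [17, 25]
  Merge: [13] + [17, 25] -> [13, 17, 25]
  Split: [15, 24, 30] -> [15] and [24, 30]
    Split: [24, 30] -> [24] and [30]
    Merge: [24] + [30] -> [24, 30]
  Merge: [15] + [24, 30] -> [15, 24, 30]
Merge: [13, 17, 25] + [15, 24, 30] -> [13, 15, 17, 24, 25, 30]

Final sorted array: [13, 15, 17, 24, 25, 30]

The merge sort proceeds by recursively splitting the array and merging sorted halves.
After all merges, the sorted array is [13, 15, 17, 24, 25, 30].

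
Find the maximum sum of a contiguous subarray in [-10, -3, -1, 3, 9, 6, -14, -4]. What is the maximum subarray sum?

Using Kadane's algorithm on [-10, -3, -1, 3, 9, 6, -14, -4]:

Scanning through the array:
Position 1 (value -3): max_ending_here = -3, max_so_far = -3
Position 2 (value -1): max_ending_here = -1, max_so_far = -1
Position 3 (value 3): max_ending_here = 3, max_so_far = 3
Position 4 (value 9): max_ending_here = 12, max_so_far = 12
Position 5 (value 6): max_ending_here = 18, max_so_far = 18
Position 6 (value -14): max_ending_here = 4, max_so_far = 18
Position 7 (value -4): max_ending_here = 0, max_so_far = 18

Maximum subarray: [3, 9, 6]
Maximum sum: 18

The maximum subarray is [3, 9, 6] with sum 18. This subarray runs from index 3 to index 5.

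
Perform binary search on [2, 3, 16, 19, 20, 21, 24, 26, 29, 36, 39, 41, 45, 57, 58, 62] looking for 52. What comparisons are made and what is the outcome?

Binary search for 52 in [2, 3, 16, 19, 20, 21, 24, 26, 29, 36, 39, 41, 45, 57, 58, 62]:

lo=0, hi=15, mid=7, arr[mid]=26 -> 26 < 52, search right half
lo=8, hi=15, mid=11, arr[mid]=41 -> 41 < 52, search right half
lo=12, hi=15, mid=13, arr[mid]=57 -> 57 > 52, search left half
lo=12, hi=12, mid=12, arr[mid]=45 -> 45 < 52, search right half
lo=13 > hi=12, target 52 not found

Binary search determines that 52 is not in the array after 4 comparisons. The search space was exhausted without finding the target.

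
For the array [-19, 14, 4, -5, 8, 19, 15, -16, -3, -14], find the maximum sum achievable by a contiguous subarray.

Using Kadane's algorithm on [-19, 14, 4, -5, 8, 19, 15, -16, -3, -14]:

Scanning through the array:
Position 1 (value 14): max_ending_here = 14, max_so_far = 14
Position 2 (value 4): max_ending_here = 18, max_so_far = 18
Position 3 (value -5): max_ending_here = 13, max_so_far = 18
Position 4 (value 8): max_ending_here = 21, max_so_far = 21
Position 5 (value 19): max_ending_here = 40, max_so_far = 40
Position 6 (value 15): max_ending_here = 55, max_so_far = 55
Position 7 (value -16): max_ending_here = 39, max_so_far = 55
Position 8 (value -3): max_ending_here = 36, max_so_far = 55
Position 9 (value -14): max_ending_here = 22, max_so_far = 55

Maximum subarray: [14, 4, -5, 8, 19, 15]
Maximum sum: 55

The maximum subarray is [14, 4, -5, 8, 19, 15] with sum 55. This subarray runs from index 1 to index 6.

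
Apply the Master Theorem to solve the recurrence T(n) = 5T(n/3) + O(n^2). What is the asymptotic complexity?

Master Theorem for T(n) = 5T(n/3) + O(n^2):

a = 5, b = 3, c = 2
log_b(a) = log_3(5) = 1.4650

Case 3: c = 2 > log_3(5) = 1.4650
T(n) = O(n^2) = O(n^2)

For T(n) = 5T(n/3) + O(n^2): log_3(5) = 1.4650. This is Case 3 of the Master Theorem (c > log_b(a), work dominated by root), giving O(n^2).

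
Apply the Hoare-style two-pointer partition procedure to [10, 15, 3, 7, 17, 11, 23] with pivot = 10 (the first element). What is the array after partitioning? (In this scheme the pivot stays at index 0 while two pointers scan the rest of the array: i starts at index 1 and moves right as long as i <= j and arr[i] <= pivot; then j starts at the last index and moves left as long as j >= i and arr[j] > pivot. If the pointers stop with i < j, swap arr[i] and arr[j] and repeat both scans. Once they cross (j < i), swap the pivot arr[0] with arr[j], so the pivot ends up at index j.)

Hoare-style two-pointer partition with pivot = 10:

Initial array: [10, 15, 3, 7, 17, 11, 23]

Pointers start at i = 1, j = 6.
i stops at index 1 (arr[1]=15 > 10), j stops at index 3 (arr[3]=7 <= 10): swap arr[1] and arr[3], array becomes [10, 7, 3, 15, 17, 11, 23]
i ends at 3, j ends at 2: the pointers have crossed (j < i), so scanning stops.

Swap pivot arr[0] with arr[2] to place pivot at position 2: [3, 7, 10, 15, 17, 11, 23]
Pivot position: 2

After partitioning with pivot 10, the array becomes [3, 7, 10, 15, 17, 11, 23]. The pivot is placed at index 2. All elements to the left of the pivot are <= 10, and all elements to the right are > 10.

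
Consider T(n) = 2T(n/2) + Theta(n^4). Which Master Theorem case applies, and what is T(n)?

Master Theorem for T(n) = 2T(n/2) + O(n^4):

a = 2, b = 2, c = 4
log_b(a) = log_2(2) = 1.0000

Case 3: c = 4 > log_2(2) = 1.0000
T(n) = O(n^4) = O(n^4)

For T(n) = 2T(n/2) + O(n^4): log_2(2) = 1.0000. This is Case 3 of the Master Theorem (c > log_b(a), work dominated by root), giving O(n^4).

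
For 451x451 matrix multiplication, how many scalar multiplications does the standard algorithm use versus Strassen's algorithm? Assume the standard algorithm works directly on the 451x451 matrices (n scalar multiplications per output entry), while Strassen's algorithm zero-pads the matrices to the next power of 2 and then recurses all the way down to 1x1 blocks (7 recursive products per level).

Matrix multiplication for 451x451 matrices:

Strassen's algorithm requires power-of-2 dimensions. Pad 451x451 to 512x512 (next power of 2).

Standard algorithm: 451^3 = 91733851 multiplications
Strassen's algorithm: 7^(log2(512)) = 7^9 = 40353607 multiplications
Savings: 91733851 - 40353607 = 51380244 multiplications

Standard: 91733851 multiplications (451^3). Strassen: 40353607 multiplications (7^9, after padding to 512x512). Strassen reduces 8 recursive multiplications to 7 at each level.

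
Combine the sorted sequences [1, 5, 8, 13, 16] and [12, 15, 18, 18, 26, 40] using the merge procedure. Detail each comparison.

Merging process:

Compare 1 vs 12: take 1 from left. Merged: [1]
Compare 5 vs 12: take 5 from left. Merged: [1, 5]
Compare 8 vs 12: take 8 from left. Merged: [1, 5, 8]
Compare 13 vs 12: take 12 from right. Merged: [1, 5, 8, 12]
Compare 13 vs 15: take 13 from left. Merged: [1, 5, 8, 12, 13]
Compare 16 vs 15: take 15 from right. Merged: [1, 5, 8, 12, 13, 15]
Compare 16 vs 18: take 16 from left. Merged: [1, 5, 8, 12, 13, 15, 16]
Append remaining from right: [18, 18, 26, 40]. Merged: [1, 5, 8, 12, 13, 15, 16, 18, 18, 26, 40]

Final merged array: [1, 5, 8, 12, 13, 15, 16, 18, 18, 26, 40]
Total comparisons: 7

The merged array is [1, 5, 8, 12, 13, 15, 16, 18, 18, 26, 40], requiring 7 comparisons. The merge step runs in O(n) time where n is the total number of elements.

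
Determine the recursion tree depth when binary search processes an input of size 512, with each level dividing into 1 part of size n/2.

For divide and conquer with division factor 2:

Problem sizes at each level:
Level 0: 512
Level 1: 256
Level 2: 128
Level 3: 64
Level 4: 32
Level 5: 16
Level 6: 8
Level 7: 4
Level 8: 2
Level 9: 1

The root is level 0 and the size-1 base case is level 9 (the tree spans levels 0 through 9, i.e. 10 levels counting the root), so the depth is the number of divisions: log_2(512) = 9

The recursion tree depth is log_2(512) = 9. At each level, the problem size is divided by 2, so it takes 9 divisions to reduce to a base case of size 1. The algorithm makes 1 recursive call at each level.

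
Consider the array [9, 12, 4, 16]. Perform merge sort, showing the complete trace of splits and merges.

Merge sort trace:

Split: [9, 12, 4, 16] -> [9, 12] and [4, 16]
  Split: [9, 12] -> [9] and [12]
  Merge: [9] + [12] -> [9, 12]
  Split: [4, 16] -> [4] and [16]
  Merge: [4] + [16] -> [4, 16]
Merge: [9, 12] + [4, 16] -> [4, 9, 12, 16]

Final sorted array: [4, 9, 12, 16]

The merge sort proceeds by recursively splitting the array and merging sorted halves.
After all merges, the sorted array is [4, 9, 12, 16].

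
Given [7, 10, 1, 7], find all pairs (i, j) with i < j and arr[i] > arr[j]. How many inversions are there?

Finding inversions in [7, 10, 1, 7]:

(0, 2): arr[0]=7 > arr[2]=1
(1, 2): arr[1]=10 > arr[2]=1
(1, 3): arr[1]=10 > arr[3]=7

Total inversions: 3

The array has 3 inversion(s): (0,2), (1,2), (1,3). Each pair (i,j) satisfies i < j and arr[i] > arr[j].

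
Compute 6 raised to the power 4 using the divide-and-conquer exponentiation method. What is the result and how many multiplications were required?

Computing 6^4 by squaring (build up from 6^1; each line after the first costs one multiplication):

6^1 = 6
6^2 = (6^1)^2 = 6^2 = 36
6^4 = (6^2)^2 = 36^2 = 1296

Result: 1296
Multiplications needed: 2 (2 lines after 6^1)

6^4 = 1296. Using exponentiation by squaring, this requires 2 multiplications. The key idea: if the exponent is even, square the half-power; if odd, multiply by the base once.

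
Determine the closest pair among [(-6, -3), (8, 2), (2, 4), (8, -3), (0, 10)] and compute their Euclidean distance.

Computing all pairwise distances among 5 points:

d((-6, -3), (8, 2)) = 14.8661
d((-6, -3), (2, 4)) = 10.6301
d((-6, -3), (8, -3)) = 14.0
d((-6, -3), (0, 10)) = 14.3178
d((8, 2), (2, 4)) = 6.3246
d((8, 2), (8, -3)) = 5.0 <-- minimum
d((8, 2), (0, 10)) = 11.3137
d((2, 4), (8, -3)) = 9.2195
d((2, 4), (0, 10)) = 6.3246
d((8, -3), (0, 10)) = 15.2643

Closest pair: (8, 2) and (8, -3) with distance 5.0

The closest pair is (8, 2) and (8, -3) with Euclidean distance 5.0. For 5 points, brute-force pairwise comparison is shown above. For large n, the divide-and-conquer algorithm (sort by x, recurse on halves, check the dividing strip) achieves O(n log n).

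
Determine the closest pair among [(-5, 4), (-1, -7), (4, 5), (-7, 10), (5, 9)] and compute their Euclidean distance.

Computing all pairwise distances among 5 points:

d((-5, 4), (-1, -7)) = 11.7047
d((-5, 4), (4, 5)) = 9.0554
d((-5, 4), (-7, 10)) = 6.3246
d((-5, 4), (5, 9)) = 11.1803
d((-1, -7), (4, 5)) = 13.0
d((-1, -7), (-7, 10)) = 18.0278
d((-1, -7), (5, 9)) = 17.088
d((4, 5), (-7, 10)) = 12.083
d((4, 5), (5, 9)) = 4.1231 <-- minimum
d((-7, 10), (5, 9)) = 12.0416

Closest pair: (4, 5) and (5, 9) with distance 4.1231

The closest pair is (4, 5) and (5, 9) with Euclidean distance 4.1231. For 5 points, brute-force pairwise comparison is shown above. For large n, the divide-and-conquer algorithm (sort by x, recurse on halves, check the dividing strip) achieves O(n log n).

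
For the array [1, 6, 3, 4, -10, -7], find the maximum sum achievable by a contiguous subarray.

Using Kadane's algorithm on [1, 6, 3, 4, -10, -7]:

Scanning through the array:
Position 1 (value 6): max_ending_here = 7, max_so_far = 7
Position 2 (value 3): max_ending_here = 10, max_so_far = 10
Position 3 (value 4): max_ending_here = 14, max_so_far = 14
Position 4 (value -10): max_ending_here = 4, max_so_far = 14
Position 5 (value -7): max_ending_here = -3, max_so_far = 14

Maximum subarray: [1, 6, 3, 4]
Maximum sum: 14

The maximum subarray is [1, 6, 3, 4] with sum 14. This subarray runs from index 0 to index 3.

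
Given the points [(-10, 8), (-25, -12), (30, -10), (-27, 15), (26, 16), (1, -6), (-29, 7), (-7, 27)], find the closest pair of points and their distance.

Computing all pairwise distances among 8 points:

d((-10, 8), (-25, -12)) = 25.0
d((-10, 8), (30, -10)) = 43.8634
d((-10, 8), (-27, 15)) = 18.3848
d((-10, 8), (26, 16)) = 36.8782
d((-10, 8), (1, -6)) = 17.8045
d((-10, 8), (-29, 7)) = 19.0263
d((-10, 8), (-7, 27)) = 19.2354
d((-25, -12), (30, -10)) = 55.0364
d((-25, -12), (-27, 15)) = 27.074
d((-25, -12), (26, 16)) = 58.1808
d((-25, -12), (1, -6)) = 26.6833
d((-25, -12), (-29, 7)) = 19.4165
d((-25, -12), (-7, 27)) = 42.9535
d((30, -10), (-27, 15)) = 62.2415
d((30, -10), (26, 16)) = 26.3059
d((30, -10), (1, -6)) = 29.2746
d((30, -10), (-29, 7)) = 61.4003
d((30, -10), (-7, 27)) = 52.3259
d((-27, 15), (26, 16)) = 53.0094
d((-27, 15), (1, -6)) = 35.0
d((-27, 15), (-29, 7)) = 8.2462 <-- minimum
d((-27, 15), (-7, 27)) = 23.3238
d((26, 16), (1, -6)) = 33.3017
d((26, 16), (-29, 7)) = 55.7315
d((26, 16), (-7, 27)) = 34.7851
d((1, -6), (-29, 7)) = 32.6956
d((1, -6), (-7, 27)) = 33.9559
d((-29, 7), (-7, 27)) = 29.7321

Closest pair: (-27, 15) and (-29, 7) with distance 8.2462

The closest pair is (-27, 15) and (-29, 7) with Euclidean distance 8.2462. For 8 points, brute-force pairwise comparison is shown above. For large n, the divide-and-conquer algorithm (sort by x, recurse on halves, check the dividing strip) achieves O(n log n).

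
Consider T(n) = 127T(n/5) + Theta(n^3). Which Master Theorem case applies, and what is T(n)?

Master Theorem for T(n) = 127T(n/5) + O(n^3):

a = 127, b = 5, c = 3
log_b(a) = log_5(127) = 3.0099

Case 1: c = 3 < log_5(127) = 3.0099
T(n) = O(n^(log_5 127))

For T(n) = 127T(n/5) + O(n^3): log_5(127) = 3.0099. This is Case 1 of the Master Theorem (c < log_b(a), work dominated by leaves), giving O(n^(log_5 127)).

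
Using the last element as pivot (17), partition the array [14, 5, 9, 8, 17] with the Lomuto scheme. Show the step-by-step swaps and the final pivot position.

Lomuto partition with pivot = 17:

Initial array: [14, 5, 9, 8, 17]

arr[0]=14 <= 17: swap with position 0, array becomes [14, 5, 9, 8, 17]
arr[1]=5 <= 17: swap with position 1, array becomes [14, 5, 9, 8, 17]
arr[2]=9 <= 17: swap with position 2, array becomes [14, 5, 9, 8, 17]
arr[3]=8 <= 17: swap with position 3, array becomes [14, 5, 9, 8, 17]

Place pivot at position 4: [14, 5, 9, 8, 17]
Pivot position: 4

After partitioning with pivot 17, the array becomes [14, 5, 9, 8, 17]. The pivot is placed at index 4. All elements to the left of the pivot are <= 17, and all elements to the right are > 17.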